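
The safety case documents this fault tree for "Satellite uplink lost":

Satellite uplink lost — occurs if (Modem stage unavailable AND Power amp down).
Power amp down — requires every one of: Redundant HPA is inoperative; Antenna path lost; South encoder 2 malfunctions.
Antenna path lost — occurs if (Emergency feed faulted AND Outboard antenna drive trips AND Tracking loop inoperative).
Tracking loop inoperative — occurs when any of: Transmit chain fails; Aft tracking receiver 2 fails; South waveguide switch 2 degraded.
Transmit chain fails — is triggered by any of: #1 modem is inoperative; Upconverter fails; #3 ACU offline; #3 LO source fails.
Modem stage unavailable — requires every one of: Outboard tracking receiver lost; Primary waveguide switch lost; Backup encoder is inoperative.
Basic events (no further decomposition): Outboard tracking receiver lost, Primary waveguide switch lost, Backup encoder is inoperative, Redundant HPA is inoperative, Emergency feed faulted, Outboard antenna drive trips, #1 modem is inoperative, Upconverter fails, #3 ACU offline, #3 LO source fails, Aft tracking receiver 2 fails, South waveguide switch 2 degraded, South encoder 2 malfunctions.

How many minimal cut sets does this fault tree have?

Modem stage unavailable [AND]: one cut set from each child combined → 1 × 1 × 1 = 1 cut set(s).
Transmit chain fails [OR]: union of children's cut sets → 4 cut set(s).
Tracking loop inoperative [OR]: union of children's cut sets → 6 cut set(s).
Antenna path lost [AND]: one cut set from each child combined → 1 × 1 × 6 = 6 cut set(s).
Power amp down [AND]: one cut set from each child combined → 1 × 6 × 1 = 6 cut set(s).
Satellite uplink lost [AND]: one cut set from each child combined → 1 × 6 = 6 cut set(s).
Minimal cut sets: {#1 modem is inoperative, Backup encoder is inoperative, Emergency feed faulted, Outboard antenna drive trips, Outboard tracking receiver lost, Primary waveguide switch lost, Redundant HPA is inoperative, South encoder 2 malfunctions}; {Backup encoder is inoperative, Emergency feed faulted, Outboard antenna drive trips, Outboard tracking receiver lost, Primary waveguide switch lost, Redundant HPA is inoperative, South encoder 2 malfunctions, Upconverter fails}; {#3 ACU offline, Backup encoder is inoperative, Emergency feed faulted, Outboard antenna drive trips, Outboard tracking receiver lost, Primary waveguide switch lost, Redundant HPA is inoperative, South encoder 2 malfunctions}; {#3 LO source fails, Backup encoder is inoperative, Emergency feed faulted, Outboard antenna drive trips, Outboard tracking receiver lost, Primary waveguide switch lost, Redundant HPA is inoperative, South encoder 2 malfunctions}; {Aft tracking receiver 2 fails, Backup encoder is inoperative, Emergency feed faulted, Outboard antenna drive trips, Outboard tracking receiver lost, Primary waveguide switch lost, Redundant HPA is inoperative, South encoder 2 malfunctions}; {Backup encoder is inoperative, Emergency feed faulted, Outboard antenna drive trips, Outboard tracking receiver lost, Primary waveguide switch lost, Redundant HPA is inoperative, South encoder 2 malfunctions, South waveguide switch 2 degraded}.

6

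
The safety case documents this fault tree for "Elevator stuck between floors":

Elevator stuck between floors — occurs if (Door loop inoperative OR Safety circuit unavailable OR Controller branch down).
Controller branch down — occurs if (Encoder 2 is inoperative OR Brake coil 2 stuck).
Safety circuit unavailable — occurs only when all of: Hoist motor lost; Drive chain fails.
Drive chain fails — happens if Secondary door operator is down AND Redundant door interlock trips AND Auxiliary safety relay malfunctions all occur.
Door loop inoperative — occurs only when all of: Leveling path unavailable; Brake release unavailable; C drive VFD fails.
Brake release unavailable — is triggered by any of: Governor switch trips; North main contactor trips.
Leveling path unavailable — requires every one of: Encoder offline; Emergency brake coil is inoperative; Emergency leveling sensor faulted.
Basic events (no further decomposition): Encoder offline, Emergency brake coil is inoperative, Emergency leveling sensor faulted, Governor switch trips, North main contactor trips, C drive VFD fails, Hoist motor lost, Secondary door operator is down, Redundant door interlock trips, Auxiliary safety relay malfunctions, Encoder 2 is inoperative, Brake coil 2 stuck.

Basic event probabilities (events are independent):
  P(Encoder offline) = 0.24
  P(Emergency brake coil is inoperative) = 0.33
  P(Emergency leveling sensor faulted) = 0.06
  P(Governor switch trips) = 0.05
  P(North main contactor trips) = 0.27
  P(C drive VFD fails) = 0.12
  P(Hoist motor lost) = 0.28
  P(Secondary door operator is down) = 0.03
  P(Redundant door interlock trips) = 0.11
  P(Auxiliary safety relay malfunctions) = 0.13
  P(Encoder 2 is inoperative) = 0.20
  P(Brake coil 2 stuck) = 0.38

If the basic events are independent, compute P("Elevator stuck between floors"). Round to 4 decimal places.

P(Leveling path unavailable) [AND] = 0.24 × 0.33 × 0.06 = 0.004752
P(Brake release unavailable) [OR] = 1 − (1−0.05) × (1−0.27) = 0.306500
P(Door loop inoperative) [AND] = 0.004752 × 0.306500 × 0.12 = 0.000175
P(Drive chain fails) [AND] = 0.03 × 0.11 × 0.13 = 0.000429
P(Safety circuit unavailable) [AND] = 0.28 × 0.000429 = 0.000120
P(Controller branch down) [OR] = 1 − (1−0.20) × (1−0.38) = 0.504000
P(Elevator stuck between floors) [OR] = 1 − (1−0.000175) × (1−0.000120) × (1−0.504000) = 0.504146
Rounded to 4 decimal places: P(Elevator stuck between floors) ≈ 0.5041.

0.5041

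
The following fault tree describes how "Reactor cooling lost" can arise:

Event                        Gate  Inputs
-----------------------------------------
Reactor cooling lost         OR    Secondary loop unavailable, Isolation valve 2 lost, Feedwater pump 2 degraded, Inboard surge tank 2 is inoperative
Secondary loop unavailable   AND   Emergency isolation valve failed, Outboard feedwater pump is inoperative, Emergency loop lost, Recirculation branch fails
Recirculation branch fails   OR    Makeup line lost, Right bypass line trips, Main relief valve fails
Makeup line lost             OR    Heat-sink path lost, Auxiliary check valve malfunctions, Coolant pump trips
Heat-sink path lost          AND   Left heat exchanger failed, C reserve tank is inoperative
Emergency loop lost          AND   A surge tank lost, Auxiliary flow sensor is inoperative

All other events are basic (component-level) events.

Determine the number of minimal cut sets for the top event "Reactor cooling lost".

Emergency loop lost [AND]: one cut set from each child combined → 1 × 1 = 1 cut set(s).
Heat-sink path lost [AND]: one cut set from each child combined → 1 × 1 = 1 cut set(s).
Makeup line lost [OR]: union of children's cut sets → 3 cut set(s).
Recirculation branch fails [OR]: union of children's cut sets → 5 cut set(s).
Secondary loop unavailable [AND]: one cut set from each child combined → 1 × 1 × 1 × 5 = 5 cut set(s).
Reactor cooling lost [OR]: union of children's cut sets → 8 cut set(s).
Minimal cut sets: {A surge tank lost, Auxiliary flow sensor is inoperative, C reserve tank is inoperative, Emergency isolation valve failed, Left heat exchanger failed, Outboard feedwater pump is inoperative}; {A surge tank lost, Auxiliary check valve malfunctions, Auxiliary flow sensor is inoperative, Emergency isolation valve failed, Outboard feedwater pump is inoperative}; {A surge tank lost, Auxiliary flow sensor is inoperative, Coolant pump trips, Emergency isolation valve failed, Outboard feedwater pump is inoperative}; {A surge tank lost, Auxiliary flow sensor is inoperative, Emergency isolation valve failed, Outboard feedwater pump is inoperative, Right bypass line trips}; {A surge tank lost, Auxiliary flow sensor is inoperative, Emergency isolation valve failed, Main relief valve fails, Outboard feedwater pump is inoperative}; {Isolation valve 2 lost}; {Feedwater pump 2 degraded}; {Inboard surge tank 2 is inoperative}.

8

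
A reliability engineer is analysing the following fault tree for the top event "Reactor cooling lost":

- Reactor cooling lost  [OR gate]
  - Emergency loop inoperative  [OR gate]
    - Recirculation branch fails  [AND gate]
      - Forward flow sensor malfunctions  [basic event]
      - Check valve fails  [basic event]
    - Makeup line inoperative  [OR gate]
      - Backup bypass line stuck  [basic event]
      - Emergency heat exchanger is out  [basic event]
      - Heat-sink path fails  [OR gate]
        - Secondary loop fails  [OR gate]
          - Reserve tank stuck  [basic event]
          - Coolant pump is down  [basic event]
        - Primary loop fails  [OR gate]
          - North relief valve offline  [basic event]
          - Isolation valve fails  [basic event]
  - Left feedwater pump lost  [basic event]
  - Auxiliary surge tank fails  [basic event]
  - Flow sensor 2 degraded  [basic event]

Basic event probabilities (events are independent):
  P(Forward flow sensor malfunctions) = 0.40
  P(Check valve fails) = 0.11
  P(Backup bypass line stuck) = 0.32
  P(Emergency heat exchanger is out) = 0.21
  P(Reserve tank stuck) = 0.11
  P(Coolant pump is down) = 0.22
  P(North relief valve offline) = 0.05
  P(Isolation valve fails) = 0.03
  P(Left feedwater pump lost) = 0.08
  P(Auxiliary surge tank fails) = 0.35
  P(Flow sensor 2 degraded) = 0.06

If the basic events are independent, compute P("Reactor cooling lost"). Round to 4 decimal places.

0.8153

P(Recirculation branch fails) [AND] = 0.40 × 0.11 = 0.044000
P(Secondary loop fails) [OR] = 1 − (1−0.11) × (1−0.22) = 0.305800
P(Primary loop fails) [OR] = 1 − (1−0.05) × (1−0.03) = 0.078500
P(Heat-sink path fails) [OR] = 1 − (1−0.305800) × (1−0.078500) = 0.360295
P(Makeup line inoperative) [OR] = 1 − (1−0.32) × (1−0.21) × (1−0.360295) = 0.656350
P(Emergency loop inoperative) [OR] = 1 − (1−0.044000) × (1−0.656350) = 0.671471
P(Reactor cooling lost) [OR] = 1 − (1−0.671471) × (1−0.08) × (1−0.35) × (1−0.06) = 0.815327
Rounded to 4 decimal places: P(Reactor cooling lost) ≈ 0.8153.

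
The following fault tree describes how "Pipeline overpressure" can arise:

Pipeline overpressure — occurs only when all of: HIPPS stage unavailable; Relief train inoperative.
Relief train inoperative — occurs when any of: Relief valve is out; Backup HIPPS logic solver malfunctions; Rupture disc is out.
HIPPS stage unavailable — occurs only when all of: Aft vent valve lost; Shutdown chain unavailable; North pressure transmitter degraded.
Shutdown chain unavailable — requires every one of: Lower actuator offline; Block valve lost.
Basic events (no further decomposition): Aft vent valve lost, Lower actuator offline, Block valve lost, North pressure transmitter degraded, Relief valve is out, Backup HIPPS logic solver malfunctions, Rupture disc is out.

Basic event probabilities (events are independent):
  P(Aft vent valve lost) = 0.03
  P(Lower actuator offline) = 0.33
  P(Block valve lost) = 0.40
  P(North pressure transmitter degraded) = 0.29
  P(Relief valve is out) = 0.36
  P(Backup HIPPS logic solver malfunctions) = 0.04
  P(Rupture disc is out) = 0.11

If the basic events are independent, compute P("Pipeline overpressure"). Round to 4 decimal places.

P(Shutdown chain unavailable) [AND] = 0.33 × 0.40 = 0.132000
P(HIPPS stage unavailable) [AND] = 0.03 × 0.132000 × 0.29 = 0.001148
P(Relief train inoperative) [OR] = 1 − (1−0.36) × (1−0.04) × (1−0.11) = 0.453184
P(Pipeline overpressure) [AND] = 0.001148 × 0.453184 = 0.000520
Rounded to 4 decimal places: P(Pipeline overpressure) ≈ 0.0005.

0.0005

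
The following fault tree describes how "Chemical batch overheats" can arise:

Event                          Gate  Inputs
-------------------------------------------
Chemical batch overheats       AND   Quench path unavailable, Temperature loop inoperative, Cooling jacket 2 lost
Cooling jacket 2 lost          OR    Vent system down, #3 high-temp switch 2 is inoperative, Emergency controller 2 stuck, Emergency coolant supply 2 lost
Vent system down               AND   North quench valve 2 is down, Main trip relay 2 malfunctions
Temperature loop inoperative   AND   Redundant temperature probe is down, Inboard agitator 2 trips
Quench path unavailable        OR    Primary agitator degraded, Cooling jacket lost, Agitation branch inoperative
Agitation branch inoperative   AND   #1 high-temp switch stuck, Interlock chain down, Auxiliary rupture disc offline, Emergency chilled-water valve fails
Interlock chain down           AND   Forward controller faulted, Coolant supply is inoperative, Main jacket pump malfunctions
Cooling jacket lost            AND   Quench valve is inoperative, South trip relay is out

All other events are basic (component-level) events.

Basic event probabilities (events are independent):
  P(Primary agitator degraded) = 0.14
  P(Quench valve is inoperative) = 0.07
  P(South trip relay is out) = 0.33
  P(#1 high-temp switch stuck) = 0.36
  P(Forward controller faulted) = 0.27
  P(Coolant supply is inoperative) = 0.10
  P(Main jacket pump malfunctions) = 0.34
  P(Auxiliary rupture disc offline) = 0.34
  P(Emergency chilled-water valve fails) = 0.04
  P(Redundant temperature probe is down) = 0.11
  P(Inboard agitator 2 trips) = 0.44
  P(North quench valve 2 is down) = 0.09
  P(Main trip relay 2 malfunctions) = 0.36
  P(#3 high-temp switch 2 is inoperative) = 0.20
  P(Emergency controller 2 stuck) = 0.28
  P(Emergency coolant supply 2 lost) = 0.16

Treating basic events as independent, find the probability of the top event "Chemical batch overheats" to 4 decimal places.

P(Cooling jacket lost) [AND] = 0.07 × 0.33 = 0.023100
P(Interlock chain down) [AND] = 0.27 × 0.10 × 0.34 = 0.009180
P(Agitation branch inoperative) [AND] = 0.36 × 0.009180 × 0.34 × 0.04 = 0.000045
P(Quench path unavailable) [OR] = 1 − (1−0.14) × (1−0.023100) × (1−0.000045) = 0.159904
P(Temperature loop inoperative) [AND] = 0.11 × 0.44 = 0.048400
P(Vent system down) [AND] = 0.09 × 0.36 = 0.032400
P(Cooling jacket 2 lost) [OR] = 1 − (1−0.032400) × (1−0.20) × (1−0.28) × (1−0.16) = 0.531836
P(Chemical batch overheats) [AND] = 0.159904 × 0.048400 × 0.531836 = 0.004116
Rounded to 4 decimal places: P(Chemical batch overheats) ≈ 0.0041.

0.0041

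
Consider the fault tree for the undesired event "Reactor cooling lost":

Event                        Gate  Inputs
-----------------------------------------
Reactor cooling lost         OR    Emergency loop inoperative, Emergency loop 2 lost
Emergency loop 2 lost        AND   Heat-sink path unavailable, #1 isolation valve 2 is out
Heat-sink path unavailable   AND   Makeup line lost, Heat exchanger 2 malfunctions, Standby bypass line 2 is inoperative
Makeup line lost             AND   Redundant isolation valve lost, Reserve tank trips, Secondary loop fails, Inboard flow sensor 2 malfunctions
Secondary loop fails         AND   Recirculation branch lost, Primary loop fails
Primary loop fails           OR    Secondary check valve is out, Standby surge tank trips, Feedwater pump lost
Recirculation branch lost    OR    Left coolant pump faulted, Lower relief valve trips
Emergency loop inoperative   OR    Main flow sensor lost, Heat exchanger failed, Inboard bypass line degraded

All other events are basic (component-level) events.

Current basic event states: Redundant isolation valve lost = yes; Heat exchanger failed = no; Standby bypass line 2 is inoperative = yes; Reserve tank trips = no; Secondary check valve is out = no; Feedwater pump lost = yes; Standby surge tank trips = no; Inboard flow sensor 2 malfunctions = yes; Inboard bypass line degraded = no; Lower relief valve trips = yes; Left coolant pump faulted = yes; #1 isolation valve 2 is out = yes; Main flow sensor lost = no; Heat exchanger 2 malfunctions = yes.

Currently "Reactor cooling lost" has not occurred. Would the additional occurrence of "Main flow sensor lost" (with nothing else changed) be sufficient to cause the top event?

Yes

Counterfactual: set "Main flow sensor lost" to occurred.
Emergency loop inoperative [OR]: Main flow sensor lost=occurs, Heat exchanger failed=not, Inboard bypass line degraded=not → at least one input occurs → occurs.
Recirculation branch lost [OR]: Left coolant pump faulted=occurs, Lower relief valve trips=occurs → at least one input occurs → occurs.
Primary loop fails [OR]: Secondary check valve is out=not, Standby surge tank trips=not, Feedwater pump lost=occurs → at least one input occurs → occurs.
Secondary loop fails [AND]: Recirculation branch lost=occurs, Primary loop fails=occurs → all inputs occur → occurs.
Makeup line lost [AND]: Redundant isolation valve lost=occurs, Reserve tank trips=not, Secondary loop fails=occurs, Inboard flow sensor 2 malfunctions=occurs → not all inputs occur → does not occur.
Heat-sink path unavailable [AND]: Makeup line lost=not, Heat exchanger 2 malfunctions=occurs, Standby bypass line 2 is inoperative=occurs → not all inputs occur → does not occur.
Emergency loop 2 lost [AND]: Heat-sink path unavailable=not, #1 isolation valve 2 is out=occurs → not all inputs occur → does not occur.
Reactor cooling lost [OR]: Emergency loop inoperative=occurs, Emergency loop 2 lost=not → at least one input occurs → occurs.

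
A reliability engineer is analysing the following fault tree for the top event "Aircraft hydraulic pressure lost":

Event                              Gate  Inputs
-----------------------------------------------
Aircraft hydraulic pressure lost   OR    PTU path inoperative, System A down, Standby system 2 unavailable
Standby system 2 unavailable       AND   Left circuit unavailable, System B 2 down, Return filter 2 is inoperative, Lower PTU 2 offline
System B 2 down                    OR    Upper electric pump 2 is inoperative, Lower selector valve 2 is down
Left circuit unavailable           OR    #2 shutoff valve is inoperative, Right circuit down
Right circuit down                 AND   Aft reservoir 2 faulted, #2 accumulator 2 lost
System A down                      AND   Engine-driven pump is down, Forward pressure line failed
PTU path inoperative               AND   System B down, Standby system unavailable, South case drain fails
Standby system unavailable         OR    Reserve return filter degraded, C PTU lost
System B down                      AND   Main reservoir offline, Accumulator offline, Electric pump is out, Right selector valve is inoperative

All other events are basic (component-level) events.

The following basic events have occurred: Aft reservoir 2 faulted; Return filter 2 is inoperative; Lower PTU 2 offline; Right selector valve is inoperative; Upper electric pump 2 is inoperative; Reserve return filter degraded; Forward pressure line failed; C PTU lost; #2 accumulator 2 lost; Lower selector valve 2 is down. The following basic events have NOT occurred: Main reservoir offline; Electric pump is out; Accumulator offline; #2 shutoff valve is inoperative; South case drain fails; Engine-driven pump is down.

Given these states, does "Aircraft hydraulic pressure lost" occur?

Yes

System B down [AND]: Main reservoir offline=not, Accumulator offline=not, Electric pump is out=not, Right selector valve is inoperative=occurs → not all inputs occur → does not occur.
Standby system unavailable [OR]: Reserve return filter degraded=occurs, C PTU lost=occurs → at least one input occurs → occurs.
PTU path inoperative [AND]: System B down=not, Standby system unavailable=occurs, South case drain fails=not → not all inputs occur → does not occur.
System A down [AND]: Engine-driven pump is down=not, Forward pressure line failed=occurs → not all inputs occur → does not occur.
Right circuit down [AND]: Aft reservoir 2 faulted=occurs, #2 accumulator 2 lost=occurs → all inputs occur → occurs.
Left circuit unavailable [OR]: #2 shutoff valve is inoperative=not, Right circuit down=occurs → at least one input occurs → occurs.
System B 2 down [OR]: Upper electric pump 2 is inoperative=occurs, Lower selector valve 2 is down=occurs → at least one input occurs → occurs.
Standby system 2 unavailable [AND]: Left circuit unavailable=occurs, System B 2 down=occurs, Return filter 2 is inoperative=occurs, Lower PTU 2 offline=occurs → all inputs occur → occurs.
Aircraft hydraulic pressure lost [OR]: PTU path inoperative=not, System A down=not, Standby system 2 unavailable=occurs → at least one input occurs → occurs.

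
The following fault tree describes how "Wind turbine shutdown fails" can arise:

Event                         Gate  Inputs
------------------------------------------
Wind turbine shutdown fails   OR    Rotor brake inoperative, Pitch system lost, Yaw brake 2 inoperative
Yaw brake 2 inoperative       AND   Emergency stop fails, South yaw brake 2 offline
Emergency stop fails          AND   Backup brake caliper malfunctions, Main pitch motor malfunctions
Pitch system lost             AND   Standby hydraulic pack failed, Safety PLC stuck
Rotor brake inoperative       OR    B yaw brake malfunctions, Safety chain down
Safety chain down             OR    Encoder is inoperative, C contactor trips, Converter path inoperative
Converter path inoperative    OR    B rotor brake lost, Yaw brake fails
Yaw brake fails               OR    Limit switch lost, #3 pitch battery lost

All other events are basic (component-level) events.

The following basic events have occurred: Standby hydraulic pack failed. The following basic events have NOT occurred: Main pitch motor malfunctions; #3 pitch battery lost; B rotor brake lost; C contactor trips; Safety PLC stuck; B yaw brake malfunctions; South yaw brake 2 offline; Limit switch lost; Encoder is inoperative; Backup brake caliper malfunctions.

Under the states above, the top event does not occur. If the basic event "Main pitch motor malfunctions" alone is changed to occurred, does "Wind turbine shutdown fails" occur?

Counterfactual: set "Main pitch motor malfunctions" to occurred.
Yaw brake fails [OR]: Limit switch lost=not, #3 pitch battery lost=not → no input occurs → does not occur.
Converter path inoperative [OR]: B rotor brake lost=not, Yaw brake fails=not → no input occurs → does not occur.
Safety chain down [OR]: Encoder is inoperative=not, C contactor trips=not, Converter path inoperative=not → no input occurs → does not occur.
Rotor brake inoperative [OR]: B yaw brake malfunctions=not, Safety chain down=not → no input occurs → does not occur.
Pitch system lost [AND]: Standby hydraulic pack failed=occurs, Safety PLC stuck=not → not all inputs occur → does not occur.
Emergency stop fails [AND]: Backup brake caliper malfunctions=not, Main pitch motor malfunctions=occurs → not all inputs occur → does not occur.
Yaw brake 2 inoperative [AND]: Emergency stop fails=not, South yaw brake 2 offline=not → not all inputs occur → does not occur.
Wind turbine shutdown fails [OR]: Rotor brake inoperative=not, Pitch system lost=not, Yaw brake 2 inoperative=not → no input occurs → does not occur.

No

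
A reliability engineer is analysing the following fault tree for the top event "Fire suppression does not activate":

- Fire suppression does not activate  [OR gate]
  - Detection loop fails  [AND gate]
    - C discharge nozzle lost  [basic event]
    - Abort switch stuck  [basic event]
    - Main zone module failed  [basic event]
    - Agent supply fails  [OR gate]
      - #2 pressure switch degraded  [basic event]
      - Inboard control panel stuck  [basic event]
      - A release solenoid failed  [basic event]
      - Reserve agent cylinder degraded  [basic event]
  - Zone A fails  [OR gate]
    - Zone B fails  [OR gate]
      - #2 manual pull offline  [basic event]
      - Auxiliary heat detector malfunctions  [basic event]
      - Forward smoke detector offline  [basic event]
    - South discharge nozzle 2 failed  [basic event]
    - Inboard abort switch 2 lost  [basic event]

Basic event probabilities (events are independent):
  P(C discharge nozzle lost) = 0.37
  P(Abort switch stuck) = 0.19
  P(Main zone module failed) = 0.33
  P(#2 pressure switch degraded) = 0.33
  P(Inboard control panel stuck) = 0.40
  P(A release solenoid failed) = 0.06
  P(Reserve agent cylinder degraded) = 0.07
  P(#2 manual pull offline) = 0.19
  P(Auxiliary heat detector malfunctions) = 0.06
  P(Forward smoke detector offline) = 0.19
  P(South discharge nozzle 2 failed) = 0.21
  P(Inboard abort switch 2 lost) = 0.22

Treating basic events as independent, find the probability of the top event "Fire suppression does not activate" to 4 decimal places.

P(Agent supply fails) [OR] = 1 − (1−0.33) × (1−0.40) × (1−0.06) × (1−0.07) = 0.648572
P(Detection loop fails) [AND] = 0.37 × 0.19 × 0.33 × 0.648572 = 0.015046
P(Zone B fails) [OR] = 1 − (1−0.19) × (1−0.06) × (1−0.19) = 0.383266
P(Zone A fails) [OR] = 1 − (1−0.383266) × (1−0.21) × (1−0.22) = 0.619969
P(Fire suppression does not activate) [OR] = 1 − (1−0.015046) × (1−0.619969) = 0.625687
Rounded to 4 decimal places: P(Fire suppression does not activate) ≈ 0.6257.

0.6257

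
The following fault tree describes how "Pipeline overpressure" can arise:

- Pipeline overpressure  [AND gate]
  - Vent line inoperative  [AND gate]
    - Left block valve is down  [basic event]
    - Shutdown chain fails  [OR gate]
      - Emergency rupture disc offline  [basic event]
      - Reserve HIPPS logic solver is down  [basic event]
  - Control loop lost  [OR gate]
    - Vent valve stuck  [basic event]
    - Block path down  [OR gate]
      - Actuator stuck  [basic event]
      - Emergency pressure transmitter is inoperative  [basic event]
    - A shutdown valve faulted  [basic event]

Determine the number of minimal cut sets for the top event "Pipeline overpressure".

Shutdown chain fails [OR]: union of children's cut sets → 2 cut set(s).
Vent line inoperative [AND]: one cut set from each child combined → 1 × 2 = 2 cut set(s).
Block path down [OR]: union of children's cut sets → 2 cut set(s).
Control loop lost [OR]: union of children's cut sets → 4 cut set(s).
Pipeline overpressure [AND]: one cut set from each child combined → 2 × 4 = 8 cut set(s).
Minimal cut sets: {Emergency rupture disc offline, Left block valve is down, Vent valve stuck}; {Actuator stuck, Emergency rupture disc offline, Left block valve is down}; {Emergency pressure transmitter is inoperative, Emergency rupture disc offline, Left block valve is down}; {A shutdown valve faulted, Emergency rupture disc offline, Left block valve is down}; {Left block valve is down, Reserve HIPPS logic solver is down, Vent valve stuck}; {Actuator stuck, Left block valve is down, Reserve HIPPS logic solver is down}; {Emergency pressure transmitter is inoperative, Left block valve is down, Reserve HIPPS logic solver is down}; {A shutdown valve faulted, Left block valve is down, Reserve HIPPS logic solver is down}.

8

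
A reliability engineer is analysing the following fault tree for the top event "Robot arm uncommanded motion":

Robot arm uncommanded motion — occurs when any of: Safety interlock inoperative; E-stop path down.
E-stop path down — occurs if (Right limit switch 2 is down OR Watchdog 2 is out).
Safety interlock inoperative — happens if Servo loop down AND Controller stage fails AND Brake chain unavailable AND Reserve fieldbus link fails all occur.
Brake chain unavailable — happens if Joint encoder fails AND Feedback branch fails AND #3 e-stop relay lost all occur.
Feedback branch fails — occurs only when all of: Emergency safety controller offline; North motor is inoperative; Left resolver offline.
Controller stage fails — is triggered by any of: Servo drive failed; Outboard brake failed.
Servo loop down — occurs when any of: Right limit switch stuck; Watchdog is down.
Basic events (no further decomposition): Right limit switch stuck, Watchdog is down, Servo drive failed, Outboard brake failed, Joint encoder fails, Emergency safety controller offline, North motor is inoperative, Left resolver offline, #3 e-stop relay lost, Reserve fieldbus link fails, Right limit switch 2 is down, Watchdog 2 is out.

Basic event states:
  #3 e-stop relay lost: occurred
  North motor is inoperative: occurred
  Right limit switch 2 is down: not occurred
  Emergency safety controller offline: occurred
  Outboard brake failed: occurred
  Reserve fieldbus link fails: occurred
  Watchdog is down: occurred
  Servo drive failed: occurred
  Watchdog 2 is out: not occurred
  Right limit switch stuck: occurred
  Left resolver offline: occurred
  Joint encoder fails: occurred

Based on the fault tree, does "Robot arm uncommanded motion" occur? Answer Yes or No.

Servo loop down [OR]: Right limit switch stuck=occurs, Watchdog is down=occurs → at least one input occurs → occurs.
Controller stage fails [OR]: Servo drive failed=occurs, Outboard brake failed=occurs → at least one input occurs → occurs.
Feedback branch fails [AND]: Emergency safety controller offline=occurs, North motor is inoperative=occurs, Left resolver offline=occurs → all inputs occur → occurs.
Brake chain unavailable [AND]: Joint encoder fails=occurs, Feedback branch fails=occurs, #3 e-stop relay lost=occurs → all inputs occur → occurs.
Safety interlock inoperative [AND]: Servo loop down=occurs, Controller stage fails=occurs, Brake chain unavailable=occurs, Reserve fieldbus link fails=occurs → all inputs occur → occurs.
E-stop path down [OR]: Right limit switch 2 is down=not, Watchdog 2 is out=not → no input occurs → does not occur.
Robot arm uncommanded motion [OR]: Safety interlock inoperative=occurs, E-stop path down=not → at least one input occurs → occurs.

Yes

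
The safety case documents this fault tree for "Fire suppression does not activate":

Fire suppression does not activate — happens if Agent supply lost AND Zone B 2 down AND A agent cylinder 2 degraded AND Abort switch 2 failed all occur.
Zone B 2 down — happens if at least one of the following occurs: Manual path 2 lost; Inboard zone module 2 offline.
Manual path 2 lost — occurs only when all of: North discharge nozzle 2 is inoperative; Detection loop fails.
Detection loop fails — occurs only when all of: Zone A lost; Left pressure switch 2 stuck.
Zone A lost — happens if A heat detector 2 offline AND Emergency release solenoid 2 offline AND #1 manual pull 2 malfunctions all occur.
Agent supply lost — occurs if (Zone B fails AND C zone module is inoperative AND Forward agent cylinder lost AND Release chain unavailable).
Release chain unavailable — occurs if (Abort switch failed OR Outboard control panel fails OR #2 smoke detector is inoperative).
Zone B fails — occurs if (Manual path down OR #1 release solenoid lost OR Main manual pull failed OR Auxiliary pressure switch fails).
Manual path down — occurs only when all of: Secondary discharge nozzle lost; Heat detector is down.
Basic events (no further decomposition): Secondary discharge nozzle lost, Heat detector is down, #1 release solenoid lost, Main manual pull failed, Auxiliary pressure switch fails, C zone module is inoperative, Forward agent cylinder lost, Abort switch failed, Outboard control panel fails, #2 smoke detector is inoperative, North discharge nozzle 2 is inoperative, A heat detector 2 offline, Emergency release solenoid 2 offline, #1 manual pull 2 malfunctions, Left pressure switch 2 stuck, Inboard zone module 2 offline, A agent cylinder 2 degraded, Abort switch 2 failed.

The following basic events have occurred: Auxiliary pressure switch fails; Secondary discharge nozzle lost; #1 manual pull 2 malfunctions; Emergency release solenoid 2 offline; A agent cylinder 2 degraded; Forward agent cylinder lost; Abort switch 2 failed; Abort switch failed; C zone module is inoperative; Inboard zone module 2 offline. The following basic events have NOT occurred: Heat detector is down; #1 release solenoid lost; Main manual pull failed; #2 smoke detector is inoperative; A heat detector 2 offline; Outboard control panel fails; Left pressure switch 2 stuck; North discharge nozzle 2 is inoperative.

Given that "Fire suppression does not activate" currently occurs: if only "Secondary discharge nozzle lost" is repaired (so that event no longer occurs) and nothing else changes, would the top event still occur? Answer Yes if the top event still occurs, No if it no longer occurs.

Yes

Counterfactual: set "Secondary discharge nozzle lost" to not occurred.
Manual path down [AND]: Secondary discharge nozzle lost=not, Heat detector is down=not → not all inputs occur → does not occur.
Zone B fails [OR]: Manual path down=not, #1 release solenoid lost=not, Main manual pull failed=not, Auxiliary pressure switch fails=occurs → at least one input occurs → occurs.
Release chain unavailable [OR]: Abort switch failed=occurs, Outboard control panel fails=not, #2 smoke detector is inoperative=not → at least one input occurs → occurs.
Agent supply lost [AND]: Zone B fails=occurs, C zone module is inoperative=occurs, Forward agent cylinder lost=occurs, Release chain unavailable=occurs → all inputs occur → occurs.
Zone A lost [AND]: A heat detector 2 offline=not, Emergency release solenoid 2 offline=occurs, #1 manual pull 2 malfunctions=occurs → not all inputs occur → does not occur.
Detection loop fails [AND]: Zone A lost=not, Left pressure switch 2 stuck=not → not all inputs occur → does not occur.
Manual path 2 lost [AND]: North discharge nozzle 2 is inoperative=not, Detection loop fails=not → not all inputs occur → does not occur.
Zone B 2 down [OR]: Manual path 2 lost=not, Inboard zone module 2 offline=occurs → at least one input occurs → occurs.
Fire suppression does not activate [AND]: Agent supply lost=occurs, Zone B 2 down=occurs, A agent cylinder 2 degraded=occurs, Abort switch 2 failed=occurs → all inputs occur → occurs.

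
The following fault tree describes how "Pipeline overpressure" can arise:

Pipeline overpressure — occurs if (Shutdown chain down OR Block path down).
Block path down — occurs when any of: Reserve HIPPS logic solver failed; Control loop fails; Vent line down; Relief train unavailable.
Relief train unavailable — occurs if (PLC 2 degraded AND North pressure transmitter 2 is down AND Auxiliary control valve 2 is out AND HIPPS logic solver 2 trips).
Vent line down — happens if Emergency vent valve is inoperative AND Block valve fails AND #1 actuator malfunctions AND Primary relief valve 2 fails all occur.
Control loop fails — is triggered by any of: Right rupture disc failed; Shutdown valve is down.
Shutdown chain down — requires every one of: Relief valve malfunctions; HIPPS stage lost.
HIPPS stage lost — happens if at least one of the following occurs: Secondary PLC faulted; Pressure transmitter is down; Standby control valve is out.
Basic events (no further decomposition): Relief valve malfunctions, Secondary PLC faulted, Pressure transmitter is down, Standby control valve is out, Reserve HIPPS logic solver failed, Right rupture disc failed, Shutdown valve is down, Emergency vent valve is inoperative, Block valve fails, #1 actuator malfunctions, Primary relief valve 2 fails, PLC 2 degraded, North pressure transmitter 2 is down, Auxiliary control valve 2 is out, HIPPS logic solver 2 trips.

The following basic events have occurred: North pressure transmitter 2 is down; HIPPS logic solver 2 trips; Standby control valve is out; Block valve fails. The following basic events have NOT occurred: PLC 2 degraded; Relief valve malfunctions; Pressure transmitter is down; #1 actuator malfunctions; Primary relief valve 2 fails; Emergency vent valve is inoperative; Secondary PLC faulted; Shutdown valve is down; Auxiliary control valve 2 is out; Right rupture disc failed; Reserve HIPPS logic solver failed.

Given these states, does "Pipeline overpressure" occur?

HIPPS stage lost [OR]: Secondary PLC faulted=not, Pressure transmitter is down=not, Standby control valve is out=occurs → at least one input occurs → occurs.
Shutdown chain down [AND]: Relief valve malfunctions=not, HIPPS stage lost=occurs → not all inputs occur → does not occur.
Control loop fails [OR]: Right rupture disc failed=not, Shutdown valve is down=not → no input occurs → does not occur.
Vent line down [AND]: Emergency vent valve is inoperative=not, Block valve fails=occurs, #1 actuator malfunctions=not, Primary relief valve 2 fails=not → not all inputs occur → does not occur.
Relief train unavailable [AND]: PLC 2 degraded=not, North pressure transmitter 2 is down=occurs, Auxiliary control valve 2 is out=not, HIPPS logic solver 2 trips=occurs → not all inputs occur → does not occur.
Block path down [OR]: Reserve HIPPS logic solver failed=not, Control loop fails=not, Vent line down=not, Relief train unavailable=not → no input occurs → does not occur.
Pipeline overpressure [OR]: Shutdown chain down=not, Block path down=not → no input occurs → does not occur.

No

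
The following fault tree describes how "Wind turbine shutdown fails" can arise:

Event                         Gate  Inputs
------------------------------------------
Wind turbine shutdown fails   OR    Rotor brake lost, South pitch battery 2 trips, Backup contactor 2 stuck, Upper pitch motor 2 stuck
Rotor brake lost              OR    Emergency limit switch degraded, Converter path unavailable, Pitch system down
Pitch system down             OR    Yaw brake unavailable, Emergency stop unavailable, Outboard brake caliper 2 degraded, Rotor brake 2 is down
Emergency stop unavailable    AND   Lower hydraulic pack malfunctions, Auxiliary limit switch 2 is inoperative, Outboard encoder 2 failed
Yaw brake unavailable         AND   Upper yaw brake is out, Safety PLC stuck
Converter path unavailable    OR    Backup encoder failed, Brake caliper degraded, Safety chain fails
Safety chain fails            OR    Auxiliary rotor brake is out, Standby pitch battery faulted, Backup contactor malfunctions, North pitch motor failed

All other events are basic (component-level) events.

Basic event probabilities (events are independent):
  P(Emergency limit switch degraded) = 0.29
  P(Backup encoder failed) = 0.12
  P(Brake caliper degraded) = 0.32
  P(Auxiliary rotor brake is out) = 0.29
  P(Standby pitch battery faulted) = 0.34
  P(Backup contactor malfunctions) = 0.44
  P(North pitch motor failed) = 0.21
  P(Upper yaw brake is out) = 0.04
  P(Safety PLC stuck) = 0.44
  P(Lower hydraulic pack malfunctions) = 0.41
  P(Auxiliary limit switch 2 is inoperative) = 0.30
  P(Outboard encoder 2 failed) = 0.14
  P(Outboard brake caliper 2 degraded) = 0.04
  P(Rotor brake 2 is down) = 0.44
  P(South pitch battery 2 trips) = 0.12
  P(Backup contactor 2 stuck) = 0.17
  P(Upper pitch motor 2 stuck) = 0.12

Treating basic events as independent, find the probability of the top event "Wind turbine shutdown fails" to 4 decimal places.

P(Safety chain fails) [OR] = 1 − (1−0.29) × (1−0.34) × (1−0.44) × (1−0.21) = 0.792691
P(Converter path unavailable) [OR] = 1 − (1−0.12) × (1−0.32) × (1−0.792691) = 0.875946
P(Yaw brake unavailable) [AND] = 0.04 × 0.44 = 0.017600
P(Emergency stop unavailable) [AND] = 0.41 × 0.30 × 0.14 = 0.017220
P(Pitch system down) [OR] = 1 − (1−0.017600) × (1−0.017220) × (1−0.04) × (1−0.44) = 0.480956
P(Rotor brake lost) [OR] = 1 − (1−0.29) × (1−0.875946) × (1−0.480956) = 0.954283
P(Wind turbine shutdown fails) [OR] = 1 − (1−0.954283) × (1−0.12) × (1−0.17) × (1−0.12) = 0.970615
Rounded to 4 decimal places: P(Wind turbine shutdown fails) ≈ 0.9706.

0.9706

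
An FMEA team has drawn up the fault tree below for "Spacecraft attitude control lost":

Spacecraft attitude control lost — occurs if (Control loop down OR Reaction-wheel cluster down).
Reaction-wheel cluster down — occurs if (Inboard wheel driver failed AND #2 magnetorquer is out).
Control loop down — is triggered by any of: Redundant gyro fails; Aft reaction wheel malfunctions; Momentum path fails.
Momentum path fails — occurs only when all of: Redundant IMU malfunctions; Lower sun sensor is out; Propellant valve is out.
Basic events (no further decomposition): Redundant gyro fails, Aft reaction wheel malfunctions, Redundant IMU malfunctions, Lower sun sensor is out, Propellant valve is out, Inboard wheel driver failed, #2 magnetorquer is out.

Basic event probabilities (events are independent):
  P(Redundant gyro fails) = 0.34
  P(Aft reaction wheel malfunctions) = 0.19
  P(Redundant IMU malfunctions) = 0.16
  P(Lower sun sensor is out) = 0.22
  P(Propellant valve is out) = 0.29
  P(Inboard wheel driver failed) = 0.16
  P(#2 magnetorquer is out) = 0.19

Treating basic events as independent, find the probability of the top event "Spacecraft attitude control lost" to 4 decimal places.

P(Momentum path fails) [AND] = 0.16 × 0.22 × 0.29 = 0.010208
P(Control loop down) [OR] = 1 − (1−0.34) × (1−0.19) × (1−0.010208) = 0.470857
P(Reaction-wheel cluster down) [AND] = 0.16 × 0.19 = 0.030400
P(Spacecraft attitude control lost) [OR] = 1 − (1−0.470857) × (1−0.030400) = 0.486943
Rounded to 4 decimal places: P(Spacecraft attitude control lost) ≈ 0.4869.

0.4869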